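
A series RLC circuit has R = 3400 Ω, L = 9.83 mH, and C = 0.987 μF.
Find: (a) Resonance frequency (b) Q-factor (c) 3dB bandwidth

Step 1 — Resonance: ω₀ = 1/√(LC) = 1/√(0.00983·9.87e-07) = 1.015e+04 rad/s.
Step 2 — f₀ = ω₀/(2π) = 1616 Hz.
Step 3 — Series Q: Q = ω₀L/R = 1.015e+04·0.00983/3400 = 0.02935.
Step 4 — Bandwidth: Δω = ω₀/Q = 3.459e+05 rad/s; BW = Δω/(2π) = 5.505e+04 Hz.

(a) f₀ = 1616 Hz  (b) Q = 0.02935  (c) BW = 5.505e+04 Hz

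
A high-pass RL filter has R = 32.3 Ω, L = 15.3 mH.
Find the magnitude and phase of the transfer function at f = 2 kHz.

Step 1 — Angular frequency: ω = 2π·2000 = 1.257e+04 rad/s.
Step 2 — Transfer function: H(jω) = jωL/(R + jωL).
Step 3 — Numerator jωL = j·192.3; denominator R + jωL = 32.3 + j192.3.
Step 4 — H = 0.9726 + j0.1634.
Step 5 — Magnitude: |H| = 0.9862 (-0.1 dB); phase: φ = 9.5°.

|H| = 0.9862 (-0.1 dB), φ = 9.5°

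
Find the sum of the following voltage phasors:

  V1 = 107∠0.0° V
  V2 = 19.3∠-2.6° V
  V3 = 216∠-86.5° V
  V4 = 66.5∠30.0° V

Step 1 — Convert each phasor to rectangular form:
  V1 = 107·(cos(0.0°) + j·sin(0.0°)) = 107 V
  V2 = 19.3·(cos(-2.6°) + j·sin(-2.6°)) = 19.28 - j0.8755 V
  V3 = 216·(cos(-86.5°) + j·sin(-86.5°)) = 13.19 - j215.6 V
  V4 = 66.5·(cos(30.0°) + j·sin(30.0°)) = 57.59 + j33.25 V
Step 2 — Sum components: V_total = 197.1 - j183.2 V.
Step 3 — Convert to polar: |V_total| = 269.1 V, ∠V_total = -42.9°.

V_total = 269.1∠-42.9° V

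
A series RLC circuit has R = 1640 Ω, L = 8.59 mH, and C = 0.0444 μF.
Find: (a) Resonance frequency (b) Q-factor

Step 1 — Resonance condition Im(Z)=0 gives ω₀ = 1/√(LC).
Step 2 — ω₀ = 1/√(0.00859·4.44e-08) = 5.12e+04 rad/s.
Step 3 — f₀ = ω₀/(2π) = 8150 Hz.
Step 4 — Series Q: Q = ω₀L/R = 5.12e+04·0.00859/1640 = 0.2682.

(a) f₀ = 8150 Hz  (b) Q = 0.2682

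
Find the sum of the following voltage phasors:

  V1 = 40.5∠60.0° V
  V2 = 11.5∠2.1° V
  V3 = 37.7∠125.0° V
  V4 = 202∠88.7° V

Step 1 — Convert each phasor to rectangular form:
  V1 = 40.5·(cos(60.0°) + j·sin(60.0°)) = 20.25 + j35.07 V
  V2 = 11.5·(cos(2.1°) + j·sin(2.1°)) = 11.49 + j0.4214 V
  V3 = 37.7·(cos(125.0°) + j·sin(125.0°)) = -21.62 + j30.88 V
  V4 = 202·(cos(88.7°) + j·sin(88.7°)) = 4.583 + j201.9 V
Step 2 — Sum components: V_total = 14.7 + j268.3 V.
Step 3 — Convert to polar: |V_total| = 268.7 V, ∠V_total = 86.9°.

V_total = 268.7∠86.9° V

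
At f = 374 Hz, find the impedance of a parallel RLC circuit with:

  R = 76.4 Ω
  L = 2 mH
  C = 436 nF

Step 1 — Angular frequency: ω = 2π·f = 2π·374 = 2350 rad/s.
Step 2 — Component impedances:
  R: Z = R = 76.4 Ω
  L: Z = jωL = j·2350·0.002 = 0 + j4.7 Ω
  C: Z = 1/(jωC) = -j/(ω·C) = 0 - j976 Ω
Step 3 — Parallel combination: 1/Z_total = 1/R + 1/L + 1/C; Z_total = 0.2908 + j4.705 Ω = 4.714∠86.5° Ω.

Z = 0.2908 + j4.705 Ω = 4.714∠86.5° Ω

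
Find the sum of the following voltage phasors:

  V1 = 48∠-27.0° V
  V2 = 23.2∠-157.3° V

Step 1 — Convert each phasor to rectangular form:
  V1 = 48·(cos(-27.0°) + j·sin(-27.0°)) = 42.77 - j21.79 V
  V2 = 23.2·(cos(-157.3°) + j·sin(-157.3°)) = -21.4 - j8.953 V
Step 2 — Sum components: V_total = 21.37 - j30.74 V.
Step 3 — Convert to polar: |V_total| = 37.44 V, ∠V_total = -55.2°.

V_total = 37.44∠-55.2° V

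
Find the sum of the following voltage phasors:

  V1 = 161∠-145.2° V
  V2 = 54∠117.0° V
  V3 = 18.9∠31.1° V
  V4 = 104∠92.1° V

Step 1 — Convert each phasor to rectangular form:
  V1 = 161·(cos(-145.2°) + j·sin(-145.2°)) = -132.2 - j91.88 V
  V2 = 54·(cos(117.0°) + j·sin(117.0°)) = -24.52 + j48.11 V
  V3 = 18.9·(cos(31.1°) + j·sin(31.1°)) = 16.18 + j9.762 V
  V4 = 104·(cos(92.1°) + j·sin(92.1°)) = -3.811 + j103.9 V
Step 2 — Sum components: V_total = -144.3 + j69.92 V.
Step 3 — Convert to polar: |V_total| = 160.4 V, ∠V_total = 154.2°.

V_total = 160.4∠154.2° V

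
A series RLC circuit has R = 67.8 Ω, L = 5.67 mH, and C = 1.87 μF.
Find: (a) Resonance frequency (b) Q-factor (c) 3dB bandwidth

Step 1 — Resonance condition Im(Z)=0 gives ω₀ = 1/√(LC).
Step 2 — ω₀ = 1/√(0.00567·1.87e-06) = 9712 rad/s.
Step 3 — f₀ = ω₀/(2π) = 1546 Hz.
Step 4 — Series Q: Q = ω₀L/R = 9712·0.00567/67.8 = 0.8122.
Step 5 — 3dB bandwidth: Δω = ω₀/Q = 1.196e+04 rad/s; BW = Δω/(2π) = 1903 Hz.

(a) f₀ = 1546 Hz  (b) Q = 0.8122  (c) BW = 1903 Hz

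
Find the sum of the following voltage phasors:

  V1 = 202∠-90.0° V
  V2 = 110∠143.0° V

Step 1 — Convert each phasor to rectangular form:
  V1 = 202·(cos(-90.0°) + j·sin(-90.0°)) = 0 - j202 V
  V2 = 110·(cos(143.0°) + j·sin(143.0°)) = -87.85 + j66.2 V
Step 2 — Sum components: V_total = -87.85 - j135.8 V.
Step 3 — Convert to polar: |V_total| = 161.7 V, ∠V_total = -122.9°.

V_total = 161.7∠-122.9° V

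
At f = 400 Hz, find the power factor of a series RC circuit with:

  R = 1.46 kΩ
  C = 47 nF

Step 1 — Angular frequency: ω = 2π·f = 2π·400 = 2513 rad/s.
Step 2 — Component impedances:
  R: Z = R = 1460 Ω
  C: Z = 1/(jωC) = -j/(ω·C) = 0 - j8466 Ω
Step 3 — Series combination: Z_total = R + C = 1460 - j8466 Ω = 8591∠-80.2° Ω.
Step 4 — Power factor: PF = cos(φ) = Re(Z)/|Z| = 1460/8590.7 = 0.17.
Step 5 — Type: Im(Z) = -8466 ⇒ leading (phase φ = -80.2°).

PF = 0.17 (leading, φ = -80.2°)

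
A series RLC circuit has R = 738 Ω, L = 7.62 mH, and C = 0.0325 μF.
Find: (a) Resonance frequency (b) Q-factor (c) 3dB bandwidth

Step 1 — Resonance: ω₀ = 1/√(LC) = 1/√(0.00762·3.25e-08) = 6.354e+04 rad/s.
Step 2 — f₀ = ω₀/(2π) = 1.011e+04 Hz.
Step 3 — Series Q: Q = ω₀L/R = 6.354e+04·0.00762/738 = 0.6561.
Step 4 — Bandwidth: Δω = ω₀/Q = 9.685e+04 rad/s; BW = Δω/(2π) = 1.541e+04 Hz.

(a) f₀ = 1.011e+04 Hz  (b) Q = 0.6561  (c) BW = 1.541e+04 Hz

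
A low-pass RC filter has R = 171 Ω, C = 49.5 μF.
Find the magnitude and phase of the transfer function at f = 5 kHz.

Step 1 — Angular frequency: ω = 2π·5000 = 3.142e+04 rad/s.
Step 2 — Transfer function: H(jω) = 1/(1 + jωRC).
Step 3 — Denominator: 1 + jωRC = 1 + j·3.142e+04·171·4.95e-05 = 1 + j265.9.
Step 4 — H = 1.414e-05 - j0.00376.
Step 5 — Magnitude: |H| = 0.003761 (-48.5 dB); phase: φ = -89.8°.

|H| = 0.003761 (-48.5 dB), φ = -89.8°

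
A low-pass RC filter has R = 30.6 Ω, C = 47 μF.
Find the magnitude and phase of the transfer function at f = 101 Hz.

Step 1 — Angular frequency: ω = 2π·101 = 634.6 rad/s.
Step 2 — Transfer function: H(jω) = 1/(1 + jωRC).
Step 3 — Denominator: 1 + jωRC = 1 + j·634.6·30.6·4.7e-05 = 1 + j0.9127.
Step 4 — H = 0.5456 - j0.4979.
Step 5 — Magnitude: |H| = 0.7386 (-2.6 dB); phase: φ = -42.4°.

|H| = 0.7386 (-2.6 dB), φ = -42.4°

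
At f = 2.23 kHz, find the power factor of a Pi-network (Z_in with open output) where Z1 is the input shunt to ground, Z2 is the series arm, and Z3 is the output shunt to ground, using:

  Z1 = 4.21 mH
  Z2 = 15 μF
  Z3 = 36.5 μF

Step 1 — Angular frequency: ω = 2π·f = 2π·2230 = 1.401e+04 rad/s.
Step 2 — Component impedances:
  Z1: Z = jωL = j·1.401e+04·0.00421 = 0 + j58.99 Ω
  Z2: Z = 1/(jωC) = -j/(ω·C) = 0 - j4.758 Ω
  Z3: Z = 1/(jωC) = -j/(ω·C) = 0 - j1.955 Ω
Step 3 — With open output, the series arm Z2 and the output shunt Z3 appear in series to ground: Z2 + Z3 = 0 - j6.713 Ω.
Step 4 — Parallel with input shunt Z1: Z_in = Z1 || (Z2 + Z3) = 0 - j7.575 Ω = 7.575∠-90.0° Ω.
Step 5 — Power factor: PF = cos(φ) = Re(Z)/|Z| = 0/7.575 = 0.
Step 6 — Type: Im(Z) = -7.575 ⇒ leading (phase φ = -90.0°).

PF = 0 (leading, φ = -90.0°)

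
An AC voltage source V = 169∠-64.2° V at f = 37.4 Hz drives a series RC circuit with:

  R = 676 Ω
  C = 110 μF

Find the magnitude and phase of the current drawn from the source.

Step 1 — Angular frequency: ω = 2π·f = 2π·37.4 = 235 rad/s.
Step 2 — Component impedances:
  R: Z = R = 676 Ω
  C: Z = 1/(jωC) = -j/(ω·C) = 0 - j38.69 Ω
Step 3 — Series combination: Z_total = R + C = 676 - j38.69 Ω = 677.1∠-3.3° Ω.
Step 4 — Source phasor: V = 169∠-64.2° V = 73.55 - j152.2 V.
Step 5 — Ohm's law: I = V / Z_total = (73.55 - j152.2) / (676 - j38.69) = 0.1213 - j0.2181 A.
Step 6 — Convert to polar: |I| = 0.2496 A, ∠I = -60.9°.

I = 0.2496∠-60.9° A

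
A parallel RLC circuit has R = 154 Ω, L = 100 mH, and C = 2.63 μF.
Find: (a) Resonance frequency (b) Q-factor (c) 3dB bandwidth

Step 1 — Resonance: ω₀ = 1/√(LC) = 1/√(0.1·2.63e-06) = 1950 rad/s.
Step 2 — f₀ = ω₀/(2π) = 310.3 Hz.
Step 3 — Parallel Q: Q = R/(ω₀L) = 154/(1950·0.1) = 0.7898.
Step 4 — Bandwidth: Δω = ω₀/Q = 2469 rad/s; BW = Δω/(2π) = 393 Hz.

(a) f₀ = 310.3 Hz  (b) Q = 0.7898  (c) BW = 393 Hz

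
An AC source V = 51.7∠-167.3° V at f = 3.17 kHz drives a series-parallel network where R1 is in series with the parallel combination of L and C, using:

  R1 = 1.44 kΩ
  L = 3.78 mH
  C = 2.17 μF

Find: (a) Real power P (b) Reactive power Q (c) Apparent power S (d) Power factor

Step 1 — Angular frequency: ω = 2π·f = 2π·3170 = 1.992e+04 rad/s.
Step 2 — Component impedances:
  R1: Z = R = 1440 Ω
  L: Z = jωL = j·1.992e+04·0.00378 = 0 + j75.29 Ω
  C: Z = 1/(jωC) = -j/(ω·C) = 0 - j23.14 Ω
Step 3 — Parallel branch: L || C = 1/(1/L + 1/C) = 0 - j33.4 Ω.
Step 4 — Series with R1: Z_total = R1 + (L || C) = 1440 - j33.4 Ω = 1440∠-1.3° Ω.
Step 5 — Source phasor: V = 51.7∠-167.3° V = -50.44 - j11.37 V.
Step 6 — Current: I = V / Z = -0.03482 - j0.008701 A = 0.03589∠-166.0° A.
Step 7 — Complex power: S = V·I* = 1.855 - j0.04303 VA.
Step 8 — Real power: P = Re(S) = 1.855 W.
Step 9 — Reactive power: Q = Im(S) = -0.04303 VAR.
Step 10 — Apparent power: |S| = 1.856 VA.
Step 11 — Power factor: PF = P/|S| = 0.9997 (leading).

(a) P = 1.855 W  (b) Q = -0.04303 VAR  (c) S = 1.856 VA  (d) PF = 0.9997 (leading)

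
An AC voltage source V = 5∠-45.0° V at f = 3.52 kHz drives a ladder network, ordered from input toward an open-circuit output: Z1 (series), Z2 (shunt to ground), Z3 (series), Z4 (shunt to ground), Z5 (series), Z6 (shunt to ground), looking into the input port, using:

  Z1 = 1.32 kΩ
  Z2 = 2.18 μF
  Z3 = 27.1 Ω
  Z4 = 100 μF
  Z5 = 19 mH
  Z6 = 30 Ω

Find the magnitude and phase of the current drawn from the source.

Step 1 — Angular frequency: ω = 2π·f = 2π·3520 = 2.212e+04 rad/s.
Step 2 — Component impedances:
  Z1: Z = R = 1320 Ω
  Z2: Z = 1/(jωC) = -j/(ω·C) = 0 - j20.74 Ω
  Z3: Z = R = 27.1 Ω
  Z4: Z = 1/(jωC) = -j/(ω·C) = 0 - j0.4521 Ω
  Z5: Z = jωL = j·2.212e+04·0.019 = 0 + j420.2 Ω
  Z6: Z = R = 30 Ω
Step 3 — Ladder network (open output): work backward from the far end, alternating series and parallel combinations. Z_in = 1330 - j13.04 Ω = 1330∠-0.6° Ω.
Step 4 — Source phasor: V = 5∠-45.0° V = 3.536 - j3.536 V.
Step 5 — Ohm's law: I = V / Z_total = (3.536 - j3.536) / (1330 - j13.04) = 0.002684 - j0.002632 A.
Step 6 — Convert to polar: |I| = 0.00376 A, ∠I = -44.4°.

I = 0.00376∠-44.4° A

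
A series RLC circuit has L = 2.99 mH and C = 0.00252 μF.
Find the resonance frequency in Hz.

Step 1 — Resonance condition Im(Z)=0 gives ω₀ = 1/√(LC).
Step 2 — ω₀ = 1/√(0.00299·2.52e-09) = 3.643e+05 rad/s.
Step 3 — f₀ = ω₀/(2π) = 5.798e+04 Hz.

f₀ = 5.798e+04 Hz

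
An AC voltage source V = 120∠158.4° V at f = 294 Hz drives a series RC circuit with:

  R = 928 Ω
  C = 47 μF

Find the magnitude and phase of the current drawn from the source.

Step 1 — Angular frequency: ω = 2π·f = 2π·294 = 1847 rad/s.
Step 2 — Component impedances:
  R: Z = R = 928 Ω
  C: Z = 1/(jωC) = -j/(ω·C) = 0 - j11.52 Ω
Step 3 — Series combination: Z_total = R + C = 928 - j11.52 Ω = 928.1∠-0.7° Ω.
Step 4 — Source phasor: V = 120∠158.4° V = -111.6 + j44.17 V.
Step 5 — Ohm's law: I = V / Z_total = (-111.6 + j44.17) / (928 - j11.52) = -0.1208 + j0.0461 A.
Step 6 — Convert to polar: |I| = 0.1293 A, ∠I = 159.1°.

I = 0.1293∠159.1° A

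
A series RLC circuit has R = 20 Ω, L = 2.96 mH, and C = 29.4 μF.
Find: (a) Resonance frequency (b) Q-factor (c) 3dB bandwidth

Step 1 — Resonance condition Im(Z)=0 gives ω₀ = 1/√(LC).
Step 2 — ω₀ = 1/√(0.00296·2.94e-05) = 3390 rad/s.
Step 3 — f₀ = ω₀/(2π) = 539.5 Hz.
Step 4 — Series Q: Q = ω₀L/R = 3390·0.00296/20 = 0.5017.
Step 5 — 3dB bandwidth: Δω = ω₀/Q = 6757 rad/s; BW = Δω/(2π) = 1075 Hz.

(a) f₀ = 539.5 Hz  (b) Q = 0.5017  (c) BW = 1075 Hz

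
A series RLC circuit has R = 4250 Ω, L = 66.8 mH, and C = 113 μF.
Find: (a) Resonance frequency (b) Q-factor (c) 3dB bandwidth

Step 1 — Resonance: ω₀ = 1/√(LC) = 1/√(0.0668·0.000113) = 364 rad/s.
Step 2 — f₀ = ω₀/(2π) = 57.93 Hz.
Step 3 — Series Q: Q = ω₀L/R = 364·0.0668/4250 = 0.005721.
Step 4 — Bandwidth: Δω = ω₀/Q = 6.362e+04 rad/s; BW = Δω/(2π) = 1.013e+04 Hz.

(a) f₀ = 57.93 Hz  (b) Q = 0.005721  (c) BW = 1.013e+04 Hz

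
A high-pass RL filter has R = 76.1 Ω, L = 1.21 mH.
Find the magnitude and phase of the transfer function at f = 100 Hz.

Step 1 — Angular frequency: ω = 2π·100 = 628.3 rad/s.
Step 2 — Transfer function: H(jω) = jωL/(R + jωL).
Step 3 — Numerator jωL = j·0.7603; denominator R + jωL = 76.1 + j0.7603.
Step 4 — H = 9.98e-05 + j0.009989.
Step 5 — Magnitude: |H| = 0.00999 (-40.0 dB); phase: φ = 89.4°.

|H| = 0.00999 (-40.0 dB), φ = 89.4°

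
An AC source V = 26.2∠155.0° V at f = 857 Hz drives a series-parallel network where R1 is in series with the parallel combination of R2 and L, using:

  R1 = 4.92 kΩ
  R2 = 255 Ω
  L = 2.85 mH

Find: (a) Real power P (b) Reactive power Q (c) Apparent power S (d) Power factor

Step 1 — Angular frequency: ω = 2π·f = 2π·857 = 5385 rad/s.
Step 2 — Component impedances:
  R1: Z = R = 4920 Ω
  R2: Z = R = 255 Ω
  L: Z = jωL = j·5385·0.00285 = 0 + j15.35 Ω
Step 3 — Parallel branch: R2 || L = 1/(1/R2 + 1/L) = 0.9202 + j15.29 Ω.
Step 4 — Series with R1: Z_total = R1 + (R2 || L) = 4921 + j15.29 Ω = 4921∠0.2° Ω.
Step 5 — Source phasor: V = 26.2∠155.0° V = -23.75 + j11.07 V.
Step 6 — Current: I = V / Z = -0.004818 + j0.002265 A = 0.005324∠154.8° A.
Step 7 — Complex power: S = V·I* = 0.1395 + j0.0004335 VA.
Step 8 — Real power: P = Re(S) = 0.1395 W.
Step 9 — Reactive power: Q = Im(S) = 0.0004335 VAR.
Step 10 — Apparent power: |S| = 0.1395 VA.
Step 11 — Power factor: PF = P/|S| = 1 (lagging).

(a) P = 0.1395 W  (b) Q = 0.0004335 VAR  (c) S = 0.1395 VA  (d) PF = 1 (lagging)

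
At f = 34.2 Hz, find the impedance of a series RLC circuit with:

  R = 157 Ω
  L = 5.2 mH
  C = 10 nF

Step 1 — Angular frequency: ω = 2π·f = 2π·34.2 = 214.9 rad/s.
Step 2 — Component impedances:
  R: Z = R = 157 Ω
  L: Z = jωL = j·214.9·0.0052 = 0 + j1.117 Ω
  C: Z = 1/(jωC) = -j/(ω·C) = 0 - j4.654e+05 Ω
Step 3 — Series combination: Z_total = R + L + C = 157 - j4.654e+05 Ω = 4.654e+05∠-90.0° Ω.

Z = 157 - j4.654e+05 Ω = 4.654e+05∠-90.0° Ω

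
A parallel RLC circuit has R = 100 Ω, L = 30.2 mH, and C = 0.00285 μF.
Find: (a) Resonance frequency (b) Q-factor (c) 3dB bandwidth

Step 1 — Resonance: ω₀ = 1/√(LC) = 1/√(0.0302·2.85e-09) = 1.078e+05 rad/s.
Step 2 — f₀ = ω₀/(2π) = 1.716e+04 Hz.
Step 3 — Parallel Q: Q = R/(ω₀L) = 100/(1.078e+05·0.0302) = 0.03072.
Step 4 — Bandwidth: Δω = ω₀/Q = 3.509e+06 rad/s; BW = Δω/(2π) = 5.584e+05 Hz.

(a) f₀ = 1.716e+04 Hz  (b) Q = 0.03072  (c) BW = 5.584e+05 Hz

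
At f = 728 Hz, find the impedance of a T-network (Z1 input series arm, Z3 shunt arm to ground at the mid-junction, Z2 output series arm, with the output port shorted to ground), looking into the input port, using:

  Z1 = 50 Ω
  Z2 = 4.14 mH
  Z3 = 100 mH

Step 1 — Angular frequency: ω = 2π·f = 2π·728 = 4574 rad/s.
Step 2 — Component impedances:
  Z1: Z = R = 50 Ω
  Z2: Z = jωL = j·4574·0.00414 = 0 + j18.94 Ω
  Z3: Z = jωL = j·4574·0.1 = 0 + j457.4 Ω
Step 3 — With the output port shorted to ground, the output series arm Z2 runs from the junction to ground; the shunt arm Z3 also runs from the junction to ground. They appear in parallel: Z3 || Z2 = 0 + j18.18 Ω.
Step 4 — Series with input arm Z1: Z_in = Z1 + (Z3 || Z2) = 50 + j18.18 Ω = 53.2∠20.0° Ω.

Z = 50 + j18.18 Ω = 53.2∠20.0° Ω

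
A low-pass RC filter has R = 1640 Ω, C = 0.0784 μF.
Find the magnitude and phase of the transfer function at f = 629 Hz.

Step 1 — Angular frequency: ω = 2π·629 = 3952 rad/s.
Step 2 — Transfer function: H(jω) = 1/(1 + jωRC).
Step 3 — Denominator: 1 + jωRC = 1 + j·3952·1640·7.84e-08 = 1 + j0.5081.
Step 4 — H = 0.7948 - j0.4039.
Step 5 — Magnitude: |H| = 0.8915 (-1.0 dB); phase: φ = -26.9°.

|H| = 0.8915 (-1.0 dB), φ = -26.9°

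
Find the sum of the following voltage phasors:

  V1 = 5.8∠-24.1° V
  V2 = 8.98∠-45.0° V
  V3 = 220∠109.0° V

Step 1 — Convert each phasor to rectangular form:
  V1 = 5.8·(cos(-24.1°) + j·sin(-24.1°)) = 5.294 - j2.368 V
  V2 = 8.98·(cos(-45.0°) + j·sin(-45.0°)) = 6.35 - j6.35 V
  V3 = 220·(cos(109.0°) + j·sin(109.0°)) = -71.62 + j208 V
Step 2 — Sum components: V_total = -59.98 + j199.3 V.
Step 3 — Convert to polar: |V_total| = 208.1 V, ∠V_total = 106.7°.

V_total = 208.1∠106.7° V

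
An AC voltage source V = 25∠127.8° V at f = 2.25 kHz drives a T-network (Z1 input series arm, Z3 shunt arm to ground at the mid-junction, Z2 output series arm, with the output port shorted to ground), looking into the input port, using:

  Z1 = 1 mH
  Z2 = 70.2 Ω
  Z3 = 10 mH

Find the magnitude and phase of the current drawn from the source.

Step 1 — Angular frequency: ω = 2π·f = 2π·2250 = 1.414e+04 rad/s.
Step 2 — Component impedances:
  Z1: Z = jωL = j·1.414e+04·0.001 = 0 + j14.14 Ω
  Z2: Z = R = 70.2 Ω
  Z3: Z = jωL = j·1.414e+04·0.01 = 0 + j141.4 Ω
Step 3 — With the output port shorted to ground, the output series arm Z2 runs from the junction to ground; the shunt arm Z3 also runs from the junction to ground. They appear in parallel: Z3 || Z2 = 56.31 + j27.96 Ω.
Step 4 — Series with input arm Z1: Z_in = Z1 + (Z3 || Z2) = 56.31 + j42.1 Ω = 70.31∠36.8° Ω.
Step 5 — Source phasor: V = 25∠127.8° V = -15.32 + j19.75 V.
Step 6 — Ohm's law: I = V / Z_total = (-15.32 + j19.75) / (56.31 + j42.1) = -0.006317 + j0.3555 A.
Step 7 — Convert to polar: |I| = 0.3556 A, ∠I = 91.0°.

I = 0.3556∠91.0° A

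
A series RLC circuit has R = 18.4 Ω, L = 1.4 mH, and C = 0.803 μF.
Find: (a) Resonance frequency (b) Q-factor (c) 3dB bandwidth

Step 1 — Resonance condition Im(Z)=0 gives ω₀ = 1/√(LC).
Step 2 — ω₀ = 1/√(0.0014·8.03e-07) = 2.982e+04 rad/s.
Step 3 — f₀ = ω₀/(2π) = 4747 Hz.
Step 4 — Series Q: Q = ω₀L/R = 2.982e+04·0.0014/18.4 = 2.269.
Step 5 — 3dB bandwidth: Δω = ω₀/Q = 1.314e+04 rad/s; BW = Δω/(2π) = 2092 Hz.

(a) f₀ = 4747 Hz  (b) Q = 2.269  (c) BW = 2092 Hz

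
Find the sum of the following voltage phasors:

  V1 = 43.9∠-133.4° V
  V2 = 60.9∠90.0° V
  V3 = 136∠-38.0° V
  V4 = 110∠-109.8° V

Step 1 — Convert each phasor to rectangular form:
  V1 = 43.9·(cos(-133.4°) + j·sin(-133.4°)) = -30.16 - j31.9 V
  V2 = 60.9·(cos(90.0°) + j·sin(90.0°)) = 0 + j60.9 V
  V3 = 136·(cos(-38.0°) + j·sin(-38.0°)) = 107.2 - j83.73 V
  V4 = 110·(cos(-109.8°) + j·sin(-109.8°)) = -37.26 - j103.5 V
Step 2 — Sum components: V_total = 39.75 - j158.2 V.
Step 3 — Convert to polar: |V_total| = 163.1 V, ∠V_total = -75.9°.

V_total = 163.1∠-75.9° V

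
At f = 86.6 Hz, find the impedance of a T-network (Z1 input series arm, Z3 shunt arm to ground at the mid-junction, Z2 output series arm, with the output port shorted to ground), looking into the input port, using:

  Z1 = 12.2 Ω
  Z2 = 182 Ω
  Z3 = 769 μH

Step 1 — Angular frequency: ω = 2π·f = 2π·86.6 = 544.1 rad/s.
Step 2 — Component impedances:
  Z1: Z = R = 12.2 Ω
  Z2: Z = R = 182 Ω
  Z3: Z = jωL = j·544.1·0.000769 = 0 + j0.4184 Ω
Step 3 — With the output port shorted to ground, the output series arm Z2 runs from the junction to ground; the shunt arm Z3 also runs from the junction to ground. They appear in parallel: Z3 || Z2 = 0.000962 + j0.4184 Ω.
Step 4 — Series with input arm Z1: Z_in = Z1 + (Z3 || Z2) = 12.2 + j0.4184 Ω = 12.21∠2.0° Ω.

Z = 12.2 + j0.4184 Ω = 12.21∠2.0° Ω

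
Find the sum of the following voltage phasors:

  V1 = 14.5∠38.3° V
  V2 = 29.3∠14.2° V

Step 1 — Convert each phasor to rectangular form:
  V1 = 14.5·(cos(38.3°) + j·sin(38.3°)) = 11.38 + j8.987 V
  V2 = 29.3·(cos(14.2°) + j·sin(14.2°)) = 28.4 + j7.188 V
Step 2 — Sum components: V_total = 39.78 + j16.17 V.
Step 3 — Convert to polar: |V_total| = 42.95 V, ∠V_total = 22.1°.

V_total = 42.95∠22.1° V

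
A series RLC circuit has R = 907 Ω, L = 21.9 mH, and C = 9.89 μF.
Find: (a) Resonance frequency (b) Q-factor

Step 1 — Resonance condition Im(Z)=0 gives ω₀ = 1/√(LC).
Step 2 — ω₀ = 1/√(0.0219·9.89e-06) = 2149 rad/s.
Step 3 — f₀ = ω₀/(2π) = 342 Hz.
Step 4 — Series Q: Q = ω₀L/R = 2149·0.0219/907 = 0.05188.

(a) f₀ = 342 Hz  (b) Q = 0.05188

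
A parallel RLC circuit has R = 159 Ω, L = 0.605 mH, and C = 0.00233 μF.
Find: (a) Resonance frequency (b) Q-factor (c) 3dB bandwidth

Step 1 — Resonance: ω₀ = 1/√(LC) = 1/√(0.000605·2.33e-09) = 8.423e+05 rad/s.
Step 2 — f₀ = ω₀/(2π) = 1.34e+05 Hz.
Step 3 — Parallel Q: Q = R/(ω₀L) = 159/(8.423e+05·0.000605) = 0.312.
Step 4 — Bandwidth: Δω = ω₀/Q = 2.699e+06 rad/s; BW = Δω/(2π) = 4.296e+05 Hz.

(a) f₀ = 1.34e+05 Hz  (b) Q = 0.312  (c) BW = 4.296e+05 Hz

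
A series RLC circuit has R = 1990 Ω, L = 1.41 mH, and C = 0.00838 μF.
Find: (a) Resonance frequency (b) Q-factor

Step 1 — Resonance condition Im(Z)=0 gives ω₀ = 1/√(LC).
Step 2 — ω₀ = 1/√(0.00141·8.38e-09) = 2.909e+05 rad/s.
Step 3 — f₀ = ω₀/(2π) = 4.63e+04 Hz.
Step 4 — Series Q: Q = ω₀L/R = 2.909e+05·0.00141/1990 = 0.2061.

(a) f₀ = 4.63e+04 Hz  (b) Q = 0.2061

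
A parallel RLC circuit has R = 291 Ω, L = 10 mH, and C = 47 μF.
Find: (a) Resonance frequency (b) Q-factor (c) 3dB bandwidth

Step 1 — Resonance: ω₀ = 1/√(LC) = 1/√(0.01·4.7e-05) = 1459 rad/s.
Step 2 — f₀ = ω₀/(2π) = 232.2 Hz.
Step 3 — Parallel Q: Q = R/(ω₀L) = 291/(1459·0.01) = 19.95.
Step 4 — Bandwidth: Δω = ω₀/Q = 73.12 rad/s; BW = Δω/(2π) = 11.64 Hz.

(a) f₀ = 232.2 Hz  (b) Q = 19.95  (c) BW = 11.64 Hz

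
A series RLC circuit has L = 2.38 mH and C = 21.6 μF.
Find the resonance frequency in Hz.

Step 1 — Resonance condition Im(Z)=0 gives ω₀ = 1/√(LC).
Step 2 — ω₀ = 1/√(0.00238·2.16e-05) = 4410 rad/s.
Step 3 — f₀ = ω₀/(2π) = 701.9 Hz.

f₀ = 701.9 Hz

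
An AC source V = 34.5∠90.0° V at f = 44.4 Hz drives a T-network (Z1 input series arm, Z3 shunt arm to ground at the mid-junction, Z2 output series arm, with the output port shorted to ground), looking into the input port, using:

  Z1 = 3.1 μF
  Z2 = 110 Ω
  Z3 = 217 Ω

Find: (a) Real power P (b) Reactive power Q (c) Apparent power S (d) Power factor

Step 1 — Angular frequency: ω = 2π·f = 2π·44.4 = 279 rad/s.
Step 2 — Component impedances:
  Z1: Z = 1/(jωC) = -j/(ω·C) = 0 - j1156 Ω
  Z2: Z = R = 110 Ω
  Z3: Z = R = 217 Ω
Step 3 — With the output port shorted to ground, the output series arm Z2 runs from the junction to ground; the shunt arm Z3 also runs from the junction to ground. They appear in parallel: Z3 || Z2 = 73 Ω.
Step 4 — Series with input arm Z1: Z_in = Z1 + (Z3 || Z2) = 73 - j1156 Ω = 1159∠-86.4° Ω.
Step 5 — Source phasor: V = 34.5∠90.0° V = 0 + j34.5 V.
Step 6 — Current: I = V / Z = -0.02972 + j0.001876 A = 0.02978∠176.4° A.
Step 7 — Complex power: S = V·I* = 0.06472 - j1.025 VA.
Step 8 — Real power: P = Re(S) = 0.06472 W.
Step 9 — Reactive power: Q = Im(S) = -1.025 VAR.
Step 10 — Apparent power: |S| = 1.027 VA.
Step 11 — Power factor: PF = P/|S| = 0.063 (leading).

(a) P = 0.06472 W  (b) Q = -1.025 VAR  (c) S = 1.027 VA  (d) PF = 0.063 (leading)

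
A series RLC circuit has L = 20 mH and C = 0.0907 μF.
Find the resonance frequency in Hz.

Step 1 — Resonance condition Im(Z)=0 gives ω₀ = 1/√(LC).
Step 2 — ω₀ = 1/√(0.02·9.07e-08) = 2.348e+04 rad/s.
Step 3 — f₀ = ω₀/(2π) = 3737 Hz.

f₀ = 3737 Hz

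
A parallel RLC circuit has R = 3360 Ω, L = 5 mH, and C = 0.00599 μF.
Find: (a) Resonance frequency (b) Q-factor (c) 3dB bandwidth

Step 1 — Resonance: ω₀ = 1/√(LC) = 1/√(0.005·5.99e-09) = 1.827e+05 rad/s.
Step 2 — f₀ = ω₀/(2π) = 2.908e+04 Hz.
Step 3 — Parallel Q: Q = R/(ω₀L) = 3360/(1.827e+05·0.005) = 3.678.
Step 4 — Bandwidth: Δω = ω₀/Q = 4.969e+04 rad/s; BW = Δω/(2π) = 7908 Hz.

(a) f₀ = 2.908e+04 Hz  (b) Q = 3.678  (c) BW = 7908 Hz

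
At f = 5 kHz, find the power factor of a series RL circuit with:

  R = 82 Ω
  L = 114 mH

Step 1 — Angular frequency: ω = 2π·f = 2π·5000 = 3.142e+04 rad/s.
Step 2 — Component impedances:
  R: Z = R = 82 Ω
  L: Z = jωL = j·3.142e+04·0.114 = 0 + j3581 Ω
Step 3 — Series combination: Z_total = R + L = 82 + j3581 Ω = 3582∠88.7° Ω.
Step 4 — Power factor: PF = cos(φ) = Re(Z)/|Z| = 82/3582 = 0.02289.
Step 5 — Type: Im(Z) = 3581 ⇒ lagging (phase φ = 88.7°).

PF = 0.02289 (lagging, φ = 88.7°)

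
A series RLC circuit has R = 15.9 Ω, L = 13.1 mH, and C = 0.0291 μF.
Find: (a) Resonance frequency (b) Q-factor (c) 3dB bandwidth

Step 1 — Resonance: ω₀ = 1/√(LC) = 1/√(0.0131·2.91e-08) = 5.122e+04 rad/s.
Step 2 — f₀ = ω₀/(2π) = 8152 Hz.
Step 3 — Series Q: Q = ω₀L/R = 5.122e+04·0.0131/15.9 = 42.2.
Step 4 — Bandwidth: Δω = ω₀/Q = 1214 rad/s; BW = Δω/(2π) = 193.2 Hz.

(a) f₀ = 8152 Hz  (b) Q = 42.2  (c) BW = 193.2 Hz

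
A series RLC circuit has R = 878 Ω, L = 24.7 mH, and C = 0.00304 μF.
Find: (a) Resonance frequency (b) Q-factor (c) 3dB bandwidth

Step 1 — Resonance: ω₀ = 1/√(LC) = 1/√(0.0247·3.04e-09) = 1.154e+05 rad/s.
Step 2 — f₀ = ω₀/(2π) = 1.837e+04 Hz.
Step 3 — Series Q: Q = ω₀L/R = 1.154e+05·0.0247/878 = 3.247.
Step 4 — Bandwidth: Δω = ω₀/Q = 3.555e+04 rad/s; BW = Δω/(2π) = 5657 Hz.

(a) f₀ = 1.837e+04 Hz  (b) Q = 3.247  (c) BW = 5657 Hz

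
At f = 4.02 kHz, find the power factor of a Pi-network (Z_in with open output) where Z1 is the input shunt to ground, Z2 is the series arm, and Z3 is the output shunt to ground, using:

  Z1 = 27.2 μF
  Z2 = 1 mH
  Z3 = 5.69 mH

Step 1 — Angular frequency: ω = 2π·f = 2π·4020 = 2.526e+04 rad/s.
Step 2 — Component impedances:
  Z1: Z = 1/(jωC) = -j/(ω·C) = 0 - j1.456 Ω
  Z2: Z = jωL = j·2.526e+04·0.001 = 0 + j25.26 Ω
  Z3: Z = jωL = j·2.526e+04·0.00569 = 0 + j143.7 Ω
Step 3 — With open output, the series arm Z2 and the output shunt Z3 appear in series to ground: Z2 + Z3 = 0 + j169 Ω.
Step 4 — Parallel with input shunt Z1: Z_in = Z1 || (Z2 + Z3) = 0 - j1.468 Ω = 1.468∠-90.0° Ω.
Step 5 — Power factor: PF = cos(φ) = Re(Z)/|Z| = 0/1.468 = 0.
Step 6 — Type: Im(Z) = -1.468 ⇒ leading (phase φ = -90.0°).

PF = 0 (leading, φ = -90.0°)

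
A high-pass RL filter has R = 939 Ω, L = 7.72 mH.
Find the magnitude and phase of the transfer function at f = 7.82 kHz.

Step 1 — Angular frequency: ω = 2π·7820 = 4.913e+04 rad/s.
Step 2 — Transfer function: H(jω) = jωL/(R + jωL).
Step 3 — Numerator jωL = j·379.3; denominator R + jωL = 939 + j379.3.
Step 4 — H = 0.1403 + j0.3473.
Step 5 — Magnitude: |H| = 0.3746 (-8.5 dB); phase: φ = 68.0°.

|H| = 0.3746 (-8.5 dB), φ = 68.0°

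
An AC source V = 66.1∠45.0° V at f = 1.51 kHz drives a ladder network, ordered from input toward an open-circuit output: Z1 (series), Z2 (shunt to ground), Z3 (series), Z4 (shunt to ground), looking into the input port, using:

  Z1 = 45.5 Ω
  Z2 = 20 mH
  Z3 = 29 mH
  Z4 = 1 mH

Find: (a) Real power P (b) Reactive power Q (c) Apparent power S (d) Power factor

Step 1 — Angular frequency: ω = 2π·f = 2π·1510 = 9488 rad/s.
Step 2 — Component impedances:
  Z1: Z = R = 45.5 Ω
  Z2: Z = jωL = j·9488·0.02 = 0 + j189.8 Ω
  Z3: Z = jωL = j·9488·0.029 = 0 + j275.1 Ω
  Z4: Z = jωL = j·9488·0.001 = 0 + j9.488 Ω
Step 3 — Ladder network (open output): work backward from the far end, alternating series and parallel combinations. Z_in = 45.5 + j113.9 Ω = 122.6∠68.2° Ω.
Step 4 — Source phasor: V = 66.1∠45.0° V = 46.74 + j46.74 V.
Step 5 — Current: I = V / Z = 0.4955 - j0.2125 A = 0.5391∠-23.2° A.
Step 6 — Complex power: S = V·I* = 13.22 + j33.09 VA.
Step 7 — Real power: P = Re(S) = 13.22 W.
Step 8 — Reactive power: Q = Im(S) = 33.09 VAR.
Step 9 — Apparent power: |S| = 35.64 VA.
Step 10 — Power factor: PF = P/|S| = 0.3711 (lagging).

(a) P = 13.22 W  (b) Q = 33.09 VAR  (c) S = 35.64 VA  (d) PF = 0.3711 (lagging)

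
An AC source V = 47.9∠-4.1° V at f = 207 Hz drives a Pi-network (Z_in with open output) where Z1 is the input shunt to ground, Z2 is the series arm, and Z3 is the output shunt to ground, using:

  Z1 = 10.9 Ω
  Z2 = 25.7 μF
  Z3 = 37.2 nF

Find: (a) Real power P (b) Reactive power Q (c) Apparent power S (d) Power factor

Step 1 — Angular frequency: ω = 2π·f = 2π·207 = 1301 rad/s.
Step 2 — Component impedances:
  Z1: Z = R = 10.9 Ω
  Z2: Z = 1/(jωC) = -j/(ω·C) = 0 - j29.92 Ω
  Z3: Z = 1/(jωC) = -j/(ω·C) = 0 - j2.067e+04 Ω
Step 3 — With open output, the series arm Z2 and the output shunt Z3 appear in series to ground: Z2 + Z3 = 0 - j2.07e+04 Ω.
Step 4 — Parallel with input shunt Z1: Z_in = Z1 || (Z2 + Z3) = 10.9 - j0.00574 Ω = 10.9∠-0.0° Ω.
Step 5 — Source phasor: V = 47.9∠-4.1° V = 47.78 - j3.425 V.
Step 6 — Current: I = V / Z = 4.383 - j0.3119 A = 4.394∠-4.1° A.
Step 7 — Complex power: S = V·I* = 210.5 - j0.1109 VA.
Step 8 — Real power: P = Re(S) = 210.5 W.
Step 9 — Reactive power: Q = Im(S) = -0.1109 VAR.
Step 10 — Apparent power: |S| = 210.5 VA.
Step 11 — Power factor: PF = P/|S| = 1 (leading).

(a) P = 210.5 W  (b) Q = -0.1109 VAR  (c) S = 210.5 VA  (d) PF = 1 (leading)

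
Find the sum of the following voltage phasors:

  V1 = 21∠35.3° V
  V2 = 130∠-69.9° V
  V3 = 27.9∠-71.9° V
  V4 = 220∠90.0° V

Step 1 — Convert each phasor to rectangular form:
  V1 = 21·(cos(35.3°) + j·sin(35.3°)) = 17.14 + j12.14 V
  V2 = 130·(cos(-69.9°) + j·sin(-69.9°)) = 44.68 - j122.1 V
  V3 = 27.9·(cos(-71.9°) + j·sin(-71.9°)) = 8.668 - j26.52 V
  V4 = 220·(cos(90.0°) + j·sin(90.0°)) = 0 + j220 V
Step 2 — Sum components: V_total = 70.48 + j83.53 V.
Step 3 — Convert to polar: |V_total| = 109.3 V, ∠V_total = 49.8°.

V_total = 109.3∠49.8° V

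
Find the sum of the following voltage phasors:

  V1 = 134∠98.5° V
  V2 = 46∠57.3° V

Step 1 — Convert each phasor to rectangular form:
  V1 = 134·(cos(98.5°) + j·sin(98.5°)) = -19.81 + j132.5 V
  V2 = 46·(cos(57.3°) + j·sin(57.3°)) = 24.85 + j38.71 V
Step 2 — Sum components: V_total = 5.045 + j171.2 V.
Step 3 — Convert to polar: |V_total| = 171.3 V, ∠V_total = 88.3°.

V_total = 171.3∠88.3° V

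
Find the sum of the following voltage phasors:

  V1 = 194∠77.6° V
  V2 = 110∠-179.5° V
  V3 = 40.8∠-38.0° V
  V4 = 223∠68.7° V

Step 1 — Convert each phasor to rectangular form:
  V1 = 194·(cos(77.6°) + j·sin(77.6°)) = 41.66 + j189.5 V
  V2 = 110·(cos(-179.5°) + j·sin(-179.5°)) = -110 - j0.9599 V
  V3 = 40.8·(cos(-38.0°) + j·sin(-38.0°)) = 32.15 - j25.12 V
  V4 = 223·(cos(68.7°) + j·sin(68.7°)) = 81.01 + j207.8 V
Step 2 — Sum components: V_total = 44.82 + j371.2 V.
Step 3 — Convert to polar: |V_total| = 373.9 V, ∠V_total = 83.1°.

V_total = 373.9∠83.1° V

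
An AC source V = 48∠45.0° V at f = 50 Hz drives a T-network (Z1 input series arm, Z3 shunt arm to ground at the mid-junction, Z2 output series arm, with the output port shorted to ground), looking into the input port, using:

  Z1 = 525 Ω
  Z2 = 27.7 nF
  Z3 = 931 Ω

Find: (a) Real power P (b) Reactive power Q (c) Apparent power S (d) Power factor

Step 1 — Angular frequency: ω = 2π·f = 2π·50 = 314.2 rad/s.
Step 2 — Component impedances:
  Z1: Z = R = 525 Ω
  Z2: Z = 1/(jωC) = -j/(ω·C) = 0 - j1.149e+05 Ω
  Z3: Z = R = 931 Ω
Step 3 — With the output port shorted to ground, the output series arm Z2 runs from the junction to ground; the shunt arm Z3 also runs from the junction to ground. They appear in parallel: Z3 || Z2 = 930.9 - j7.542 Ω.
Step 4 — Series with input arm Z1: Z_in = Z1 + (Z3 || Z2) = 1456 - j7.542 Ω = 1456∠-0.3° Ω.
Step 5 — Source phasor: V = 48∠45.0° V = 33.94 + j33.94 V.
Step 6 — Current: I = V / Z = 0.02319 + j0.02343 A = 0.03297∠45.3° A.
Step 7 — Complex power: S = V·I* = 1.582 - j0.008198 VA.
Step 8 — Real power: P = Re(S) = 1.582 W.
Step 9 — Reactive power: Q = Im(S) = -0.008198 VAR.
Step 10 — Apparent power: |S| = 1.582 VA.
Step 11 — Power factor: PF = P/|S| = 1 (leading).

(a) P = 1.582 W  (b) Q = -0.008198 VAR  (c) S = 1.582 VA  (d) PF = 1 (leading)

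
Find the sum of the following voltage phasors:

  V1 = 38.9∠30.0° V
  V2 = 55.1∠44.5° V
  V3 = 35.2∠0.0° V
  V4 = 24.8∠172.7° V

Step 1 — Convert each phasor to rectangular form:
  V1 = 38.9·(cos(30.0°) + j·sin(30.0°)) = 33.69 + j19.45 V
  V2 = 55.1·(cos(44.5°) + j·sin(44.5°)) = 39.3 + j38.62 V
  V3 = 35.2·(cos(0.0°) + j·sin(0.0°)) = 35.2 V
  V4 = 24.8·(cos(172.7°) + j·sin(172.7°)) = -24.6 + j3.151 V
Step 2 — Sum components: V_total = 83.59 + j61.22 V.
Step 3 — Convert to polar: |V_total| = 103.6 V, ∠V_total = 36.2°.

V_total = 103.6∠36.2° V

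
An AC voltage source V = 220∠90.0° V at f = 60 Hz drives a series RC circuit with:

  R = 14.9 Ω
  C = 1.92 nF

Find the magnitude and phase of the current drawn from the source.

Step 1 — Angular frequency: ω = 2π·f = 2π·60 = 377 rad/s.
Step 2 — Component impedances:
  R: Z = R = 14.9 Ω
  C: Z = 1/(jωC) = -j/(ω·C) = 0 - j1.382e+06 Ω
Step 3 — Series combination: Z_total = R + C = 14.9 - j1.382e+06 Ω = 1.382e+06∠-90.0° Ω.
Step 4 — Source phasor: V = 220∠90.0° V = 0 + j220 V.
Step 5 — Ohm's law: I = V / Z_total = (0 + j220) / (14.9 - j1.382e+06) = -0.0001592 + j1.717e-09 A.
Step 6 — Convert to polar: |I| = 0.0001592 A, ∠I = 180.0°.

I = 0.0001592∠180.0° A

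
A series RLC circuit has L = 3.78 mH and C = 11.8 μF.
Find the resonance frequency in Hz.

Step 1 — Resonance condition Im(Z)=0 gives ω₀ = 1/√(LC).
Step 2 — ω₀ = 1/√(0.00378·1.18e-05) = 4735 rad/s.
Step 3 — f₀ = ω₀/(2π) = 753.6 Hz.

f₀ = 753.6 Hz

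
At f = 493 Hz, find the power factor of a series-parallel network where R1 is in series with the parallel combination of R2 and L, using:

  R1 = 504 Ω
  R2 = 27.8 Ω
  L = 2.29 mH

Step 1 — Angular frequency: ω = 2π·f = 2π·493 = 3098 rad/s.
Step 2 — Component impedances:
  R1: Z = R = 504 Ω
  R2: Z = R = 27.8 Ω
  L: Z = jωL = j·3098·0.00229 = 0 + j7.094 Ω
Step 3 — Parallel branch: R2 || L = 1/(1/R2 + 1/L) = 1.699 + j6.66 Ω.
Step 4 — Series with R1: Z_total = R1 + (R2 || L) = 505.7 + j6.66 Ω = 505.7∠0.8° Ω.
Step 5 — Power factor: PF = cos(φ) = Re(Z)/|Z| = 505.7/505.74 = 0.9999.
Step 6 — Type: Im(Z) = 6.66 ⇒ lagging (phase φ = 0.8°).

PF = 0.9999 (lagging, φ = 0.8°)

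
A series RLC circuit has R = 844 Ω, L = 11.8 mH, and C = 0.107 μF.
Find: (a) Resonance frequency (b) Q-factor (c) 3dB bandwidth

Step 1 — Resonance: ω₀ = 1/√(LC) = 1/√(0.0118·1.07e-07) = 2.814e+04 rad/s.
Step 2 — f₀ = ω₀/(2π) = 4479 Hz.
Step 3 — Series Q: Q = ω₀L/R = 2.814e+04·0.0118/844 = 0.3935.
Step 4 — Bandwidth: Δω = ω₀/Q = 7.153e+04 rad/s; BW = Δω/(2π) = 1.138e+04 Hz.

(a) f₀ = 4479 Hz  (b) Q = 0.3935  (c) BW = 1.138e+04 Hz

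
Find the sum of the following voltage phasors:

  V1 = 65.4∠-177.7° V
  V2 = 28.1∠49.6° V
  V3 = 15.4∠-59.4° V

Step 1 — Convert each phasor to rectangular form:
  V1 = 65.4·(cos(-177.7°) + j·sin(-177.7°)) = -65.35 - j2.625 V
  V2 = 28.1·(cos(49.6°) + j·sin(49.6°)) = 18.21 + j21.4 V
  V3 = 15.4·(cos(-59.4°) + j·sin(-59.4°)) = 7.839 - j13.26 V
Step 2 — Sum components: V_total = -39.3 + j5.519 V.
Step 3 — Convert to polar: |V_total| = 39.68 V, ∠V_total = 172.0°.

V_total = 39.68∠172.0° V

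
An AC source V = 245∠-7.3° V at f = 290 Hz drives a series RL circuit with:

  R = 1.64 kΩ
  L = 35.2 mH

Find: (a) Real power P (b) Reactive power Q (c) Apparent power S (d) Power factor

Step 1 — Angular frequency: ω = 2π·f = 2π·290 = 1822 rad/s.
Step 2 — Component impedances:
  R: Z = R = 1640 Ω
  L: Z = jωL = j·1822·0.0352 = 0 + j64.14 Ω
Step 3 — Series combination: Z_total = R + L = 1640 + j64.14 Ω = 1641∠2.2° Ω.
Step 4 — Source phasor: V = 245∠-7.3° V = 243 - j31.13 V.
Step 5 — Current: I = V / Z = 0.1472 - j0.02474 A = 0.1493∠-9.5° A.
Step 6 — Complex power: S = V·I* = 36.54 + j1.429 VA.
Step 7 — Real power: P = Re(S) = 36.54 W.
Step 8 — Reactive power: Q = Im(S) = 1.429 VAR.
Step 9 — Apparent power: |S| = 36.57 VA.
Step 10 — Power factor: PF = P/|S| = 0.9992 (lagging).

(a) P = 36.54 W  (b) Q = 1.429 VAR  (c) S = 36.57 VA  (d) PF = 0.9992 (lagging)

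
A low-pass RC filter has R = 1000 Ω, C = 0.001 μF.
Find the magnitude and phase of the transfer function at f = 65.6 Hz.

Step 1 — Angular frequency: ω = 2π·65.6 = 412.2 rad/s.
Step 2 — Transfer function: H(jω) = 1/(1 + jωRC).
Step 3 — Denominator: 1 + jωRC = 1 + j·412.2·1000·1e-09 = 1 + j0.0004122.
Step 4 — H = 1 - j0.0004122.
Step 5 — Magnitude: |H| = 1 (-0.0 dB); phase: φ = -0.0°.

|H| = 1 (-0.0 dB), φ = -0.0°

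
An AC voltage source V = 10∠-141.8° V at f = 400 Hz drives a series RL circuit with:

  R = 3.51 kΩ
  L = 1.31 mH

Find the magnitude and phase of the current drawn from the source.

Step 1 — Angular frequency: ω = 2π·f = 2π·400 = 2513 rad/s.
Step 2 — Component impedances:
  R: Z = R = 3510 Ω
  L: Z = jωL = j·2513·0.00131 = 0 + j3.292 Ω
Step 3 — Series combination: Z_total = R + L = 3510 + j3.292 Ω = 3510∠0.1° Ω.
Step 4 — Source phasor: V = 10∠-141.8° V = -7.859 - j6.184 V.
Step 5 — Ohm's law: I = V / Z_total = (-7.859 - j6.184) / (3510 + j3.292) = -0.002241 - j0.00176 A.
Step 6 — Convert to polar: |I| = 0.002849 A, ∠I = -141.9°.

I = 0.002849∠-141.9° A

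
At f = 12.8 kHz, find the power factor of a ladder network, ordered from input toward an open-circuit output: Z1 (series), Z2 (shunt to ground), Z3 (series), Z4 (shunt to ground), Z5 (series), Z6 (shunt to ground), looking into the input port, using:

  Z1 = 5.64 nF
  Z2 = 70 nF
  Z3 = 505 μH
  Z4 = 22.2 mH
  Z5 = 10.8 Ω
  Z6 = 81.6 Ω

Step 1 — Angular frequency: ω = 2π·f = 2π·1.28e+04 = 8.042e+04 rad/s.
Step 2 — Component impedances:
  Z1: Z = 1/(jωC) = -j/(ω·C) = 0 - j2205 Ω
  Z2: Z = 1/(jωC) = -j/(ω·C) = 0 - j177.6 Ω
  Z3: Z = jωL = j·8.042e+04·0.000505 = 0 + j40.61 Ω
  Z4: Z = jωL = j·8.042e+04·0.0222 = 0 + j1785 Ω
  Z5: Z = R = 10.8 Ω
  Z6: Z = R = 81.6 Ω
Step 3 — Ladder network (open output): work backward from the far end, alternating series and parallel combinations. Z_in = 111.9 - j2222 Ω = 2224∠-87.1° Ω.
Step 4 — Power factor: PF = cos(φ) = Re(Z)/|Z| = 111.9/2224 = 0.05031.
Step 5 — Type: Im(Z) = -2222 ⇒ leading (phase φ = -87.1°).

PF = 0.05031 (leading, φ = -87.1°)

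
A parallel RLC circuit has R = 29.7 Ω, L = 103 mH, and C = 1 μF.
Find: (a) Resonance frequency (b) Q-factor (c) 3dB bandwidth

Step 1 — Resonance: ω₀ = 1/√(LC) = 1/√(0.103·1e-06) = 3116 rad/s.
Step 2 — f₀ = ω₀/(2π) = 495.9 Hz.
Step 3 — Parallel Q: Q = R/(ω₀L) = 29.7/(3116·0.103) = 0.09254.
Step 4 — Bandwidth: Δω = ω₀/Q = 3.367e+04 rad/s; BW = Δω/(2π) = 5359 Hz.

(a) f₀ = 495.9 Hz  (b) Q = 0.09254  (c) BW = 5359 Hz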